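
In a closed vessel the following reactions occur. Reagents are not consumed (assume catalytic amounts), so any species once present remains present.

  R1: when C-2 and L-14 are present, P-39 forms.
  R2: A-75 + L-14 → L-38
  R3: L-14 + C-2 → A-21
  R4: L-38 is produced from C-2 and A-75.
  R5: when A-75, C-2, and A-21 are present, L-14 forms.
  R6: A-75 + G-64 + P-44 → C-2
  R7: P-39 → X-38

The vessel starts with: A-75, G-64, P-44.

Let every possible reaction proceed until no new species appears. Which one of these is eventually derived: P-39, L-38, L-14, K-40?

A-75, G-64, and P-44 present → C-2 forms (R6).
C-2 and A-75 present → L-38 forms (R4).
No rule produces K-40, and it is not given. P-39 would need C-2 and L-14 (R1), but L-14 never forms. L-14 would need A-75, C-2, and A-21 (R5), but A-21 never forms.

L-38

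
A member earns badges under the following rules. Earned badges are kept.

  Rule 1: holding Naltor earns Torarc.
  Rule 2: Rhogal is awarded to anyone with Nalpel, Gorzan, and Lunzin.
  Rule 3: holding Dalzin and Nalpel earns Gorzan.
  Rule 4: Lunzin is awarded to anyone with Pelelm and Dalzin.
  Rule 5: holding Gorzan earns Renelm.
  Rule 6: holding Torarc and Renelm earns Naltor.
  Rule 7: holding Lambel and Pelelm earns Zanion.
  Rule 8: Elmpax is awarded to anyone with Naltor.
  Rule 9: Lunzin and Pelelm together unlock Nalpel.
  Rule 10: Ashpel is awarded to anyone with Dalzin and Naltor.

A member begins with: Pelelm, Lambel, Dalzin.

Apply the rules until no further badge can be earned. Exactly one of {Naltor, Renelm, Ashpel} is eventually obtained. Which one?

With Pelelm and Dalzin, Lunzin is earned (Rule 4).
With Lunzin and Pelelm, Nalpel is earned (Rule 9).
With Dalzin and Nalpel, Gorzan is earned (Rule 3).
With Gorzan, Renelm is earned (Rule 5).
Naltor would need Torarc and Renelm (Rule 6), but Torarc is never earned. Ashpel would need Dalzin and Naltor (Rule 10), but Naltor is never earned.

Renelm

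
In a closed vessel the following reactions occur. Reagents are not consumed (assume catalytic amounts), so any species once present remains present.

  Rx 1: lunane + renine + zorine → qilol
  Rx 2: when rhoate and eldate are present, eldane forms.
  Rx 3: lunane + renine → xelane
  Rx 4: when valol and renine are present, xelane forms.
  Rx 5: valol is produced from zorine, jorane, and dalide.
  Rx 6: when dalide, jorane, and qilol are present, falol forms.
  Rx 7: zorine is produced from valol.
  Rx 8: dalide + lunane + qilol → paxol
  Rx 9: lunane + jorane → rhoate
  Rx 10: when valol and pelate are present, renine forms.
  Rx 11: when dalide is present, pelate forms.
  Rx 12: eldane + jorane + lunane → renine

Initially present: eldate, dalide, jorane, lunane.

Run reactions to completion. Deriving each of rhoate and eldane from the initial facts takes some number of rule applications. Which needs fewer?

rhoate: lunane and jorane present → rhoate forms (Rx 9). [1 rule application]
eldane: lunane and jorane present → rhoate forms (Rx 9). rhoate and eldate present → eldane forms (Rx 2). [2 rule applications]
rhoate needs fewer.

rhoate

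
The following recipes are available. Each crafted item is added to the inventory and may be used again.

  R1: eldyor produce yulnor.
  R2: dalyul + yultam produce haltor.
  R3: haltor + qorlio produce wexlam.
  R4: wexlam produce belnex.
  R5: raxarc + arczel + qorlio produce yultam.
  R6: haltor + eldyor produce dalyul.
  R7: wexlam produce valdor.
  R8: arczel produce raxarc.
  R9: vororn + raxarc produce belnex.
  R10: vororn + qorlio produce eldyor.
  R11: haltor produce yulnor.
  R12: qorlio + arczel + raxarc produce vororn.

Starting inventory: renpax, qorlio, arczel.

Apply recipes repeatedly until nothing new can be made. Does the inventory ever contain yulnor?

Using R8, arczel makes raxarc.
qorlio + arczel + raxarc → vororn (R12).
Using R10, vororn and qorlio make eldyor.
eldyor → yulnor (R1).

Yes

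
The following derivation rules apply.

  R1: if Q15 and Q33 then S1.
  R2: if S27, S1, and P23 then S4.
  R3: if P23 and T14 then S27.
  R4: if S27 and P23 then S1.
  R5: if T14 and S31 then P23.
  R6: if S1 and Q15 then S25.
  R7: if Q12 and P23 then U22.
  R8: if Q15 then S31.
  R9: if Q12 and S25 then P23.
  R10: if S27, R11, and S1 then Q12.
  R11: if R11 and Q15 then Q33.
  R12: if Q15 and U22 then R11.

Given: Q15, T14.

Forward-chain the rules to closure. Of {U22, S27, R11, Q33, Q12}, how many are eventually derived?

Q15 holds, so S31 follows (R8).
T14 and S31 hold, so P23 follows (R5).
From P23 and T14, R3 gives S27.
U22 would need Q12 and P23 (R7), but Q12 is never established.
S27: reached.
R11 would need Q15 and U22 (R12), but U22 is never established.
Q33 would need R11 and Q15 (R11), but R11 is never established.
Q12 would need S27, R11, and S1 (R10), but R11 is never established.
Reached: S27 — 1 of the 5.

1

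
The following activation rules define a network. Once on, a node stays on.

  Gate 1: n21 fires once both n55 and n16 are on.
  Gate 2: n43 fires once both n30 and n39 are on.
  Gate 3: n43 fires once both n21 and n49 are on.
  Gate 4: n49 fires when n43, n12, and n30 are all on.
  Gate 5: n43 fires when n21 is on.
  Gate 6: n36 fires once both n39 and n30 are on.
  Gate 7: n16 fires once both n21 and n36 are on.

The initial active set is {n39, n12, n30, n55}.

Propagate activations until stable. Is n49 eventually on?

Yes

Gate 2: n30 and n39 on → n43 on.
Gate 4: n43, n12, and n30 on → n49 on.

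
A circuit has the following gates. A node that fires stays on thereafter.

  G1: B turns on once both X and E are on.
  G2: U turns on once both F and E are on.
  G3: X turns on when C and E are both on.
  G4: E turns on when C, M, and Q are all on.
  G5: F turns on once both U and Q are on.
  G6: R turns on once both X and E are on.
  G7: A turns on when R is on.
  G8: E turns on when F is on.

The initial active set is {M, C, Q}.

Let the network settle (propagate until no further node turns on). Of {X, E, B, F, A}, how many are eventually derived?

G4: C, M, and Q on → E on.
C and E are on, so X turns on (G3).
X and E are on, so B turns on (G1).
G6: X and E on → R on.
R is on, so A turns on (G7).
X: reached.
E: reached.
B: reached.
F would need U and Q (G5), but U never turns on.
A: reached.
Reached: X, E, B, and A — 4 of the 5.

4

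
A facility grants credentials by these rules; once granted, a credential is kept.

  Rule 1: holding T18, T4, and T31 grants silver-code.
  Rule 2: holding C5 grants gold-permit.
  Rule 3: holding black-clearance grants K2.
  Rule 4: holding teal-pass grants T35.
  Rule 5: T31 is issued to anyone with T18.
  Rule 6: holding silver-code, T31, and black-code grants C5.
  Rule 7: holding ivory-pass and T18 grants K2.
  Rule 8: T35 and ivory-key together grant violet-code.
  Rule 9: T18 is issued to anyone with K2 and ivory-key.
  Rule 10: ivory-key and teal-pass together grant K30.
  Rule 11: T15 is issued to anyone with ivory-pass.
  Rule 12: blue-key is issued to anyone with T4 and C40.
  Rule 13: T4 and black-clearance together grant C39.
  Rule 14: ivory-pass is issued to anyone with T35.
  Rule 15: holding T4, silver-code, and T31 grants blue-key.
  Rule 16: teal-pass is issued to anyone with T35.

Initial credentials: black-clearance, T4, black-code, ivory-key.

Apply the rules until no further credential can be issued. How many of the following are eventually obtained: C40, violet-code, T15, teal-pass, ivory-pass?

0

No rule produces C40, and it is not given.
violet-code would need T35 and ivory-key (Rule 8), but T35 is never granted.
T15 would need ivory-pass (Rule 11), but ivory-pass is never granted.
teal-pass would need T35 (Rule 16), but T35 is never granted.
ivory-pass would need T35 (Rule 14), but T35 is never granted.
None of the 5 are reached.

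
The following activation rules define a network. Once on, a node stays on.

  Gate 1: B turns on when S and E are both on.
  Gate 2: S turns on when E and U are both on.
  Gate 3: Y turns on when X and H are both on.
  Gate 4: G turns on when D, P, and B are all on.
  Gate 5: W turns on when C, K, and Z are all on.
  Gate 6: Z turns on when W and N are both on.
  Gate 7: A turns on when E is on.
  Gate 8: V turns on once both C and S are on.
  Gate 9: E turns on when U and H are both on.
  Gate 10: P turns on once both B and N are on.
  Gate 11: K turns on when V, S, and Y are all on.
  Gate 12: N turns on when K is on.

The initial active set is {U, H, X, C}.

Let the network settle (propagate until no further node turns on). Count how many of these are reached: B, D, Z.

1

U and H are on, so E turns on (Gate 9).
Gate 2: E and U on → S on.
Gate 1: S and E on → B on.
B: reached.
No rule produces D, and it is not given.
Z would need W and N (Gate 6), but W never turns on.
Reached: B — 1 of the 3.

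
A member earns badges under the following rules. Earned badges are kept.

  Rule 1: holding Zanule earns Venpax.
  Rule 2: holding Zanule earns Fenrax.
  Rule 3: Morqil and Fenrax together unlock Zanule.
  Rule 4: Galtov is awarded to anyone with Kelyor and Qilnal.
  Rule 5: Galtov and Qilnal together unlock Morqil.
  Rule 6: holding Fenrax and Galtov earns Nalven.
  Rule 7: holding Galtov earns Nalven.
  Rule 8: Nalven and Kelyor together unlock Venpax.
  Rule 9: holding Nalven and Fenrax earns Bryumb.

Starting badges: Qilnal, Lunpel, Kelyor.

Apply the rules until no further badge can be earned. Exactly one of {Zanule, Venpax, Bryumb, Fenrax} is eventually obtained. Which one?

Venpax

With Kelyor and Qilnal, Galtov is earned (Rule 4).
With Galtov, Nalven is earned (Rule 7).
With Nalven and Kelyor, Venpax is earned (Rule 8).
Fenrax would need Zanule (Rule 2), but Zanule is never earned. Bryumb would need Nalven and Fenrax (Rule 9), but Fenrax is never earned. Zanule would need Morqil and Fenrax (Rule 3), but Fenrax is never earned.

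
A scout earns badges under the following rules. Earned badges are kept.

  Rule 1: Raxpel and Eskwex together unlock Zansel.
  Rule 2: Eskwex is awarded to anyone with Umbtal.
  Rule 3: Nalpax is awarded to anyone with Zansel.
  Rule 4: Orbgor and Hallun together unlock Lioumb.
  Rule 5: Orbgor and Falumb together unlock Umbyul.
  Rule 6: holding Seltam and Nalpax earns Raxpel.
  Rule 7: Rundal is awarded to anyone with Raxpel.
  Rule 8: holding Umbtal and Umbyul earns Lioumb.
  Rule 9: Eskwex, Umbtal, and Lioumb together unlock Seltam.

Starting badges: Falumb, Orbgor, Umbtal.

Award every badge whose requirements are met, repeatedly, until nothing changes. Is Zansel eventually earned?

No

Zansel would need Raxpel and Eskwex (Rule 1), but Raxpel is never earned.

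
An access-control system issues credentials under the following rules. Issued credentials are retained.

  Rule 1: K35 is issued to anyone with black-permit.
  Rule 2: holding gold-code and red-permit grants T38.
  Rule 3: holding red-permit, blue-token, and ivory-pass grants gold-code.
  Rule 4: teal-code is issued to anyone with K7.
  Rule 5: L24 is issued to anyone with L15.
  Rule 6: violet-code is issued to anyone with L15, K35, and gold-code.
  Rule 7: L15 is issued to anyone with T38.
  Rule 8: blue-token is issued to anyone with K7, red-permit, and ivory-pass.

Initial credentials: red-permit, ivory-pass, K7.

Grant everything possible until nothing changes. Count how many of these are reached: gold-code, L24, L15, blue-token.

4

Holding K7, red-permit, and ivory-pass grants blue-token (Rule 8).
Holding red-permit, blue-token, and ivory-pass grants gold-code (Rule 3).
Holding gold-code and red-permit grants T38 (Rule 2).
Holding T38 grants L15 (Rule 7).
Holding L15 grants L24 (Rule 5).
gold-code: reached.
L24: reached.
L15: reached.
blue-token: reached.
All 4 are reached.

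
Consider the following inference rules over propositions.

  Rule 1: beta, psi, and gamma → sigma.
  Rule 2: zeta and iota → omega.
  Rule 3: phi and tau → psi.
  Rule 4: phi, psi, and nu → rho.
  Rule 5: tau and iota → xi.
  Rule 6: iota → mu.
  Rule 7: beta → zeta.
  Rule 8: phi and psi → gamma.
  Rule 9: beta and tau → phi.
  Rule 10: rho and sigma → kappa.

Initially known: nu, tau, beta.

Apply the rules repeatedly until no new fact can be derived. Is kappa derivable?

Yes

From beta and tau, Rule 9 gives phi.
From phi and tau, Rule 3 gives psi.
phi and psi hold, so gamma follows (Rule 8).
phi, psi, and nu hold, so rho follows (Rule 4).
beta, psi, and gamma hold, so sigma follows (Rule 1).
From rho and sigma, Rule 10 gives kappa.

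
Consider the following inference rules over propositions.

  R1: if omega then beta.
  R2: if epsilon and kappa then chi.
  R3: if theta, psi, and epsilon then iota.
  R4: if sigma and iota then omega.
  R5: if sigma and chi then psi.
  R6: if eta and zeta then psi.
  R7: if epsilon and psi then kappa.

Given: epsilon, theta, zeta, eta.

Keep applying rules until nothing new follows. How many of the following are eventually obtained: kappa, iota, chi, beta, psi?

eta and zeta hold, so psi follows (R6).
From theta, psi, and epsilon, R3 gives iota.
epsilon and psi hold, so kappa follows (R7).
From epsilon and kappa, R2 gives chi.
kappa: reached.
iota: reached.
chi: reached.
beta would need omega (R1), but omega is never established.
psi: reached.
Reached: kappa, iota, chi, and psi — 4 of the 5.

4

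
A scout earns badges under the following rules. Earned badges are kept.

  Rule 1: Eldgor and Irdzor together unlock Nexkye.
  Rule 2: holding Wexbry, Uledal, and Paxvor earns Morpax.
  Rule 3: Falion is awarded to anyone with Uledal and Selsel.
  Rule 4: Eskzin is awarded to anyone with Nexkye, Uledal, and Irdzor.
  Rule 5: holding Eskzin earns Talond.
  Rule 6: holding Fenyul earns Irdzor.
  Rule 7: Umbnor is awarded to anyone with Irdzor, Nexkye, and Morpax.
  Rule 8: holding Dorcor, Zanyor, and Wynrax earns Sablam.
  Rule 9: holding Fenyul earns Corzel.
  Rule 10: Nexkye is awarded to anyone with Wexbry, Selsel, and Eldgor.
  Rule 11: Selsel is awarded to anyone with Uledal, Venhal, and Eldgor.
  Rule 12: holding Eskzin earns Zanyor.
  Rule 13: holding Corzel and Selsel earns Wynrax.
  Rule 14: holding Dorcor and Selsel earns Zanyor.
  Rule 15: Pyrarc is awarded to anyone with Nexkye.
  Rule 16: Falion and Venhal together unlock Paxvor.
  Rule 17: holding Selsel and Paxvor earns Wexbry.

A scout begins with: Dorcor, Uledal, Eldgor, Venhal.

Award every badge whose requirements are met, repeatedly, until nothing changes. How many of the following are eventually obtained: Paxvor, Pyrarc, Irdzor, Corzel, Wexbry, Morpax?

With Uledal, Venhal, and Eldgor, Selsel is earned (Rule 11).
With Uledal and Selsel, Falion is earned (Rule 3).
With Falion and Venhal, Paxvor is earned (Rule 16).
With Selsel and Paxvor, Wexbry is earned (Rule 17).
With Wexbry, Uledal, and Paxvor, Morpax is earned (Rule 2).
With Wexbry, Selsel, and Eldgor, Nexkye is earned (Rule 10).
With Nexkye, Pyrarc is earned (Rule 15).
Paxvor: reached.
Pyrarc: reached.
Irdzor would need Fenyul (Rule 6), but Fenyul is never earned.
Corzel would need Fenyul (Rule 9), but Fenyul is never earned.
Wexbry: reached.
Morpax: reached.
Reached: Paxvor, Pyrarc, Wexbry, and Morpax — 4 of the 6.

4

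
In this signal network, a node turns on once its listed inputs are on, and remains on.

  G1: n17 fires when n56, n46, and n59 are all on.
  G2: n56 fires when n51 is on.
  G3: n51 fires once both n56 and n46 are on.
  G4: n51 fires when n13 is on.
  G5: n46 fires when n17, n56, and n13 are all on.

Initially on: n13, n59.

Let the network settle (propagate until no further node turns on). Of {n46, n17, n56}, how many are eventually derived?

G4: n13 on → n51 on.
n51 is on, so n56 fires (G2).
n46 would need n17, n56, and n13 (G5), but n17 never turns on.
n17 would need n56, n46, and n59 (G1), but n46 never turns on.
n56: reached.
Reached: n56 — 1 of the 3.

1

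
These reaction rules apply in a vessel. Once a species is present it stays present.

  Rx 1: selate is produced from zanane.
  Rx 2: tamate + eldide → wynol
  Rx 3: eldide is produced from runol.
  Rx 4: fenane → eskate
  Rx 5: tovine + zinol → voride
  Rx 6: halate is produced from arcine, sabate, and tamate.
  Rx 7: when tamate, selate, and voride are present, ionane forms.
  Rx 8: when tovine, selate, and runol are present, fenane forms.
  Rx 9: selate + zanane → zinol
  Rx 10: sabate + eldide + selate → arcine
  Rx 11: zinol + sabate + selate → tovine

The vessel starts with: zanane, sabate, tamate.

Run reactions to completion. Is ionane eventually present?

Yes

zanane present → selate forms (Rx 1).
selate and zanane present → zinol forms (Rx 9).
zinol, sabate, and selate present → tovine forms (Rx 11).
tovine and zinol present → voride forms (Rx 5).
tamate, selate, and voride present → ionane forms (Rx 7).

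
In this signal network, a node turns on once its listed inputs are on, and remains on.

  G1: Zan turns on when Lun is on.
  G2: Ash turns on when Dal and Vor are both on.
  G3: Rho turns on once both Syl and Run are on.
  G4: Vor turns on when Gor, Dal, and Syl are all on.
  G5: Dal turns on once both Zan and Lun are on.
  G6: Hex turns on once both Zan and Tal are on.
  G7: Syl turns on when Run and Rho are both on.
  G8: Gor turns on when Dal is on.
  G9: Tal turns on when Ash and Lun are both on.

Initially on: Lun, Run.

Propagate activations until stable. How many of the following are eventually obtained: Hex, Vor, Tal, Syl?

0

Hex would need Zan and Tal (G6), but Tal never turns on.
Vor would need Gor, Dal, and Syl (G4), but Syl never turns on.
Tal would need Ash and Lun (G9), but Ash never turns on.
Syl would need Run and Rho (G7), but Rho never turns on.
None of the 4 are reached.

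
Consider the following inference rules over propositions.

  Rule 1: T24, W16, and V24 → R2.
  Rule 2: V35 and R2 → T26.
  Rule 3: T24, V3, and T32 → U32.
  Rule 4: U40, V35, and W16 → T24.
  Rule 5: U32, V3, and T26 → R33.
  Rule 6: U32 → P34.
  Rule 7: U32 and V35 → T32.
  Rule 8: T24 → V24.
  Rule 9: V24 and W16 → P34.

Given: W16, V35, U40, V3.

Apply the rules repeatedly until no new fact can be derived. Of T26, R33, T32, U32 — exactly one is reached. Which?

From U40, V35, and W16, Rule 4 gives T24.
T24 holds, so V24 follows (Rule 8).
T24, W16, and V24 hold, so R2 follows (Rule 1).
V35 and R2 hold, so T26 follows (Rule 2).
U32 would need T24, V3, and T32 (Rule 3), but T32 is never established. R33 would need U32, V3, and T26 (Rule 5), but U32 is never established. T32 would need U32 and V35 (Rule 7), but U32 is never established.

T26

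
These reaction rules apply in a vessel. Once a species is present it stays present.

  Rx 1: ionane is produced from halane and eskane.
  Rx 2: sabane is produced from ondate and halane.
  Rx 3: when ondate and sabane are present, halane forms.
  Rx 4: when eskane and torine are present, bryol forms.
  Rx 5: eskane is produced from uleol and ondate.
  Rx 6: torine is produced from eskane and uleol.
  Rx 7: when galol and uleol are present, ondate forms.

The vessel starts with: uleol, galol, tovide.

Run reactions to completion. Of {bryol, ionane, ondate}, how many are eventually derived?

galol and uleol present → ondate forms (Rx 7).
uleol and ondate present → eskane forms (Rx 5).
eskane and uleol present → torine forms (Rx 6).
eskane and torine present → bryol forms (Rx 4).
bryol: reached.
ionane would need halane and eskane (Rx 1), but halane never forms.
ondate: reached.
Reached: bryol and ondate — 2 of the 3.

2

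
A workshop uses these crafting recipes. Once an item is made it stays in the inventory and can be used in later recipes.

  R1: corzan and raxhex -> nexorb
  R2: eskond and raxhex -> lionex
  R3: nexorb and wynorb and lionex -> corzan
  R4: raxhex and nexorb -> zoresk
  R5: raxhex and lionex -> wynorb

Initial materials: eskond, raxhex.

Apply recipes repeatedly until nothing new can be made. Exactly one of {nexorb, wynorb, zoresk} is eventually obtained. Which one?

Using R2, eskond and raxhex make lionex.
raxhex and lionex -> wynorb (R5).
nexorb would need corzan and raxhex (R1), but corzan is never obtained. zoresk would need raxhex and nexorb (R4), but nexorb is never obtained.

wynorb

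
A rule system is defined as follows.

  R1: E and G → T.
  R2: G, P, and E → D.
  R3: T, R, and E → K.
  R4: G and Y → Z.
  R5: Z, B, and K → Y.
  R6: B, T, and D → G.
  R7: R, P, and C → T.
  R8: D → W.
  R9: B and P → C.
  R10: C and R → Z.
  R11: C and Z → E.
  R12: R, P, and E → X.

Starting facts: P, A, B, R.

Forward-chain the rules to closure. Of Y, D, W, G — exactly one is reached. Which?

Y

From B and P, R9 gives C.
From R, P, and C, R7 gives T.
From C and R, R10 gives Z.
From C and Z, R11 gives E.
T, R, and E hold, so K follows (R3).
Z, B, and K hold, so Y follows (R5).
G would need B, T, and D (R6), but D is never established. W would need D (R8), but D is never established. D would need G, P, and E (R2), but G is never established.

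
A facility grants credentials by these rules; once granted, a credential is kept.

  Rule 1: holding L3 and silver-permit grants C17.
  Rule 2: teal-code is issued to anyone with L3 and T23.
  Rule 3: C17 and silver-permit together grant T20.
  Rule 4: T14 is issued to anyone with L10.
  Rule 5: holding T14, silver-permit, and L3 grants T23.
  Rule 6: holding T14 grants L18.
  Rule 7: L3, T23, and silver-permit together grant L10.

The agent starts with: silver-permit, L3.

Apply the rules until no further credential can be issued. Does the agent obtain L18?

L18 would need T14 (Rule 6), but T14 is never granted.

No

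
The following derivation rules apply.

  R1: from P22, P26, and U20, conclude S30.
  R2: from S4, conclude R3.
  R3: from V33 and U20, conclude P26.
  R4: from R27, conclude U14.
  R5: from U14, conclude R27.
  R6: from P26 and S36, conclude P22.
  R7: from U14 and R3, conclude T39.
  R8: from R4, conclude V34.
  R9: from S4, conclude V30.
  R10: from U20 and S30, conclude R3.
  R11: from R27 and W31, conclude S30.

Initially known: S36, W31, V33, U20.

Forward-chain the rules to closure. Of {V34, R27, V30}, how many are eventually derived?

V34 would need R4 (R8), but R4 is never established.
R27 would need U14 (R5), but U14 is never established.
V30 would need S4 (R9), but S4 is never established.
None of the 3 are reached.

0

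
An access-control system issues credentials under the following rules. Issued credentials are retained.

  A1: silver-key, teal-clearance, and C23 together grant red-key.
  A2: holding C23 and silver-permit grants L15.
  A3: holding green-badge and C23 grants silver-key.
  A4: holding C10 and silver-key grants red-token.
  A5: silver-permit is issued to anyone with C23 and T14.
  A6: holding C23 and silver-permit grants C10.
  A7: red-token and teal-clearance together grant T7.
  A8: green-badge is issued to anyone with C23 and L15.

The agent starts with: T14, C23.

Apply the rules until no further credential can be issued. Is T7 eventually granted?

No

T7 would need red-token and teal-clearance (A7), but teal-clearance is never granted.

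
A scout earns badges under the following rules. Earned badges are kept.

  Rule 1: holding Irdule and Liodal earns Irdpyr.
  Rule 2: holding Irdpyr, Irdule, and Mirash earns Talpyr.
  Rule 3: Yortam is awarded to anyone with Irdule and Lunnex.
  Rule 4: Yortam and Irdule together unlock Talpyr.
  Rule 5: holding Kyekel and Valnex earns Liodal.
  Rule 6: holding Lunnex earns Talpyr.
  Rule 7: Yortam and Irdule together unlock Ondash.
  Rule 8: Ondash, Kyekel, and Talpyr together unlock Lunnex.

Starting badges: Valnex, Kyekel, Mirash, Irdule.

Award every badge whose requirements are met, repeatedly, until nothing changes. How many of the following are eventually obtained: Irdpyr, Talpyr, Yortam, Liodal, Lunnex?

3

With Kyekel and Valnex, Liodal is earned (Rule 5).
With Irdule and Liodal, Irdpyr is earned (Rule 1).
With Irdpyr, Irdule, and Mirash, Talpyr is earned (Rule 2).
Irdpyr: reached.
Talpyr: reached.
Yortam would need Irdule and Lunnex (Rule 3), but Lunnex is never earned.
Liodal: reached.
Lunnex would need Ondash, Kyekel, and Talpyr (Rule 8), but Ondash is never earned.
Reached: Irdpyr, Talpyr, and Liodal — 3 of the 5.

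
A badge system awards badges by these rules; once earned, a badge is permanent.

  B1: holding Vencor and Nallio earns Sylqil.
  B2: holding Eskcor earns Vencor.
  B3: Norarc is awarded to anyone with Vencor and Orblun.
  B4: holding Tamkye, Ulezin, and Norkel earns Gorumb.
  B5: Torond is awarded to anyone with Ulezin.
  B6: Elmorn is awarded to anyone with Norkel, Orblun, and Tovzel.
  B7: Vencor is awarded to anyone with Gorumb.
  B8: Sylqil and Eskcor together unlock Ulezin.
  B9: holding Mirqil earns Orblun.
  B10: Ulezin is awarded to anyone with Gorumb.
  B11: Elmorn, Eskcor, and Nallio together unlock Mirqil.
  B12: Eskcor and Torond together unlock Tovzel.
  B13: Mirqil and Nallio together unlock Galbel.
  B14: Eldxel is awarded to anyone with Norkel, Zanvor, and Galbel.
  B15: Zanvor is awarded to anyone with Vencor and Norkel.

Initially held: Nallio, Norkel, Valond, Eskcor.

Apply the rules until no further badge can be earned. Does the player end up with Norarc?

Norarc would need Vencor and Orblun (B3), but Orblun is never earned.

No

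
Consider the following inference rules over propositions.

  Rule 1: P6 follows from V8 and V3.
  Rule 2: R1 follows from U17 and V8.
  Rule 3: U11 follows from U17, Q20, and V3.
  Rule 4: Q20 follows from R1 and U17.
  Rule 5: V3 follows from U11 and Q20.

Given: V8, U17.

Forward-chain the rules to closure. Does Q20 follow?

From U17 and V8, Rule 2 gives R1.
R1 and U17 hold, so Q20 follows (Rule 4).

Yes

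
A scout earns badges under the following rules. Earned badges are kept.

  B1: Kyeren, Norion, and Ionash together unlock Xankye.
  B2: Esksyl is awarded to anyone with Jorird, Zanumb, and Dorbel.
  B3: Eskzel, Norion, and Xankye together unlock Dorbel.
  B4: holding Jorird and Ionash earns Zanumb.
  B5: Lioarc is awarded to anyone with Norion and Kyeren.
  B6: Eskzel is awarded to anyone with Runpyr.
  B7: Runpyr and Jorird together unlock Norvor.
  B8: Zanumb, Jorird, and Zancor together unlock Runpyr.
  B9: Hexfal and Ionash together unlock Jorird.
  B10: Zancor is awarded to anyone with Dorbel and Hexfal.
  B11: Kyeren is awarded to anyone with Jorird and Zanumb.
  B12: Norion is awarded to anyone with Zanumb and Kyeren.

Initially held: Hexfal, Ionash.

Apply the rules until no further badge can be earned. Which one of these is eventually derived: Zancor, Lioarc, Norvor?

Lioarc

With Hexfal and Ionash, Jorird is earned (B9).
With Jorird and Ionash, Zanumb is earned (B4).
With Jorird and Zanumb, Kyeren is earned (B11).
With Zanumb and Kyeren, Norion is earned (B12).
With Norion and Kyeren, Lioarc is earned (B5).
Norvor would need Runpyr and Jorird (B7), but Runpyr is never earned. Zancor would need Dorbel and Hexfal (B10), but Dorbel is never earned.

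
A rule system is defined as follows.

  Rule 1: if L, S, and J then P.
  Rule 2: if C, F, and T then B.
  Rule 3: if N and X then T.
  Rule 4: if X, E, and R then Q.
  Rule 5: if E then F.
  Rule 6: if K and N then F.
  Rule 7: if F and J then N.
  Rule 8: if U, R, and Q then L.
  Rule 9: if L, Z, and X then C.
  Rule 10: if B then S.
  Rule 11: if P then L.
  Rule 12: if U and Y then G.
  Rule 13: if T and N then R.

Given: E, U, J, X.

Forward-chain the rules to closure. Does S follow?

S would need B (Rule 10), but B is never established.

No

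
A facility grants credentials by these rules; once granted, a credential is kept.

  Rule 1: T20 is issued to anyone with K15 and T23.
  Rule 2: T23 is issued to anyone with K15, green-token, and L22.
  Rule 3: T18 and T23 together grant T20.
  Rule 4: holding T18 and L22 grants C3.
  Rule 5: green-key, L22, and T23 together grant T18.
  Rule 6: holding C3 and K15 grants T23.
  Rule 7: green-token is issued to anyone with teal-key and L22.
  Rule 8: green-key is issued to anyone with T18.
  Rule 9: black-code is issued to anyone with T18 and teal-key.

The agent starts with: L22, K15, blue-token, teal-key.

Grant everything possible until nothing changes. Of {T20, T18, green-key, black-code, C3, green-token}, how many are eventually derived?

2

Holding teal-key and L22 grants green-token (Rule 7).
Holding K15, green-token, and L22 grants T23 (Rule 2).
Holding K15 and T23 grants T20 (Rule 1).
T20: reached.
T18 would need green-key, L22, and T23 (Rule 5), but green-key is never granted.
green-key would need T18 (Rule 8), but T18 is never granted.
black-code would need T18 and teal-key (Rule 9), but T18 is never granted.
C3 would need T18 and L22 (Rule 4), but T18 is never granted.
green-token: reached.
Reached: T20 and green-token — 2 of the 6.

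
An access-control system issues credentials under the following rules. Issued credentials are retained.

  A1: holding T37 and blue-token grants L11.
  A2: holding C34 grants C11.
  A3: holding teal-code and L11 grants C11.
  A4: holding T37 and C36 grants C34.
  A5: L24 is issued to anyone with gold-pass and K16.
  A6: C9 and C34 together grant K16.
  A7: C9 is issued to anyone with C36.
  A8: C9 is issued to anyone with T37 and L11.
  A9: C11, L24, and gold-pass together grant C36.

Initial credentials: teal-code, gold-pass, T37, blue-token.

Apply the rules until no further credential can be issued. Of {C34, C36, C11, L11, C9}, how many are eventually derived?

3

Holding T37 and blue-token grants L11 (A1).
Holding teal-code and L11 grants C11 (A3).
Holding T37 and L11 grants C9 (A8).
C34 would need T37 and C36 (A4), but C36 is never granted.
C36 would need C11, L24, and gold-pass (A9), but L24 is never granted.
C11: reached.
L11: reached.
C9: reached.
Reached: C11, L11, and C9 — 3 of the 5.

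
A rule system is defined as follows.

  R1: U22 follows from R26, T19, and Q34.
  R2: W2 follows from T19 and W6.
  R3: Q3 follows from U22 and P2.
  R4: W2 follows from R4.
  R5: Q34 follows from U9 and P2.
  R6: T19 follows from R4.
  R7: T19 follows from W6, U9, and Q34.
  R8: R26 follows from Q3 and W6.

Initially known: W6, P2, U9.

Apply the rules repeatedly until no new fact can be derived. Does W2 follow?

From U9 and P2, R5 gives Q34.
W6, U9, and Q34 hold, so T19 follows (R7).
From T19 and W6, R2 gives W2.

Yes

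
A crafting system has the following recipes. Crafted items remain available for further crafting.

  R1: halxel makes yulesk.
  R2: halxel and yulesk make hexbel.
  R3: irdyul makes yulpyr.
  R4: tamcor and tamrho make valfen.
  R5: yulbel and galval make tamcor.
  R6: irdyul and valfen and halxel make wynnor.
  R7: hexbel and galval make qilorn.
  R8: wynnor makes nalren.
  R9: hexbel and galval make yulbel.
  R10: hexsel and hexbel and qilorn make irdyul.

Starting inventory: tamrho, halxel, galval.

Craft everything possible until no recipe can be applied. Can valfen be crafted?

Using R1, halxel makes yulesk.
Using R2, halxel and yulesk make hexbel.
hexbel and galval → yulbel (R9).
yulbel and galval → tamcor (R5).
Using R4, tamcor and tamrho make valfen.

Yes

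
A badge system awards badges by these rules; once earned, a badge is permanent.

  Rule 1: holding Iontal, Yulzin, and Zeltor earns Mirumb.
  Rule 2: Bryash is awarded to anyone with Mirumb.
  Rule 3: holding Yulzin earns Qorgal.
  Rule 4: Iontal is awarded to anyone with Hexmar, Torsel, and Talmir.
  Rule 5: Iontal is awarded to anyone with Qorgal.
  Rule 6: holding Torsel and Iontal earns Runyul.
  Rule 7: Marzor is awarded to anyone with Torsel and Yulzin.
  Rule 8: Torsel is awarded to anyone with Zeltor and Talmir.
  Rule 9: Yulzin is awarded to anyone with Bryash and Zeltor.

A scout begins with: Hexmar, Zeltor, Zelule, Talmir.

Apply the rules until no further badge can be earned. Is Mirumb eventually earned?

No

Mirumb would need Iontal, Yulzin, and Zeltor (Rule 1), but Yulzin is never earned.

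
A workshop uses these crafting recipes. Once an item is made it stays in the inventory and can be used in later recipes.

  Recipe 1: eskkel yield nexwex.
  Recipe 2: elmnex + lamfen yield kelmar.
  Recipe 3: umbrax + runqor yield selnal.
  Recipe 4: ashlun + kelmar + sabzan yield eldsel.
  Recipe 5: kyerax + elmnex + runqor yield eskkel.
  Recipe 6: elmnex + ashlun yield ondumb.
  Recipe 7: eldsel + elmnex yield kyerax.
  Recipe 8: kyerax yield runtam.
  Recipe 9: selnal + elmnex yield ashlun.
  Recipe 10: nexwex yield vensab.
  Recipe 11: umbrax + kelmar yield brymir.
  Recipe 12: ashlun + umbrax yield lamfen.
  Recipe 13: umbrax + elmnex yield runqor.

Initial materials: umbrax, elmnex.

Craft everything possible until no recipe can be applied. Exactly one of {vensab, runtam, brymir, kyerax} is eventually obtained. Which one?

brymir

umbrax + elmnex → runqor (Recipe 13).
umbrax + runqor → selnal (Recipe 3).
Using Recipe 9, selnal and elmnex make ashlun.
ashlun + umbrax → lamfen (Recipe 12).
Using Recipe 2, elmnex and lamfen make kelmar.
Using Recipe 11, umbrax and kelmar make brymir.
runtam would need kyerax (Recipe 8), but kyerax is never obtained. vensab would need nexwex (Recipe 10), but nexwex is never obtained. kyerax would need eldsel and elmnex (Recipe 7), but eldsel is never obtained.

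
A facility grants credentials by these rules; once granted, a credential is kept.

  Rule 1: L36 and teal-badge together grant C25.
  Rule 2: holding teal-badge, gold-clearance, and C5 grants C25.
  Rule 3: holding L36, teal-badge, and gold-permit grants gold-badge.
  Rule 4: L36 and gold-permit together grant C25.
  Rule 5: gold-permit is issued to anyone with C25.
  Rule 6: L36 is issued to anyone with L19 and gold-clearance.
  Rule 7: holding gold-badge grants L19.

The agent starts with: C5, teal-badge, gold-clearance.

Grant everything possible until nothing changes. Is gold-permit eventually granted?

Holding teal-badge, gold-clearance, and C5 grants C25 (Rule 2).
Holding C25 grants gold-permit (Rule 5).

Yes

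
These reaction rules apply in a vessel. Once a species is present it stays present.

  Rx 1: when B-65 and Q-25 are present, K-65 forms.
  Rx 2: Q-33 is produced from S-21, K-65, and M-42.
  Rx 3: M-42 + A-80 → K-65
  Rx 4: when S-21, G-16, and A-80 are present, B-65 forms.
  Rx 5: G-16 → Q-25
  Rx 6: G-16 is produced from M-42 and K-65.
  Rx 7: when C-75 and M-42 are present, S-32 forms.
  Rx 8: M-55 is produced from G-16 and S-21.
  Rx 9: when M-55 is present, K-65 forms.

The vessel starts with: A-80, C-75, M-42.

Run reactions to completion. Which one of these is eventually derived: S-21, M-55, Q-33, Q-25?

M-42 and A-80 present → K-65 forms (Rx 3).
M-42 and K-65 present → G-16 forms (Rx 6).
G-16 present → Q-25 forms (Rx 5).
M-55 would need G-16 and S-21 (Rx 8), but S-21 never forms. Q-33 would need S-21, K-65, and M-42 (Rx 2), but S-21 never forms. No rule produces S-21, and it is not given.

Q-25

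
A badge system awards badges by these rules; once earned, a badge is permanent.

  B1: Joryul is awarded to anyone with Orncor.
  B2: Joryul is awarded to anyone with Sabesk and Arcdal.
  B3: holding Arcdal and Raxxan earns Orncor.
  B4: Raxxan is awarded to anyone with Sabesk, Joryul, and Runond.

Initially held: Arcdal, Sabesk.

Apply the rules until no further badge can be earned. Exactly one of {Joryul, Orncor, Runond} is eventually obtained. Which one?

With Sabesk and Arcdal, Joryul is earned (B2).
Orncor would need Arcdal and Raxxan (B3), but Raxxan is never earned. No rule produces Runond, and it is not given.

Joryul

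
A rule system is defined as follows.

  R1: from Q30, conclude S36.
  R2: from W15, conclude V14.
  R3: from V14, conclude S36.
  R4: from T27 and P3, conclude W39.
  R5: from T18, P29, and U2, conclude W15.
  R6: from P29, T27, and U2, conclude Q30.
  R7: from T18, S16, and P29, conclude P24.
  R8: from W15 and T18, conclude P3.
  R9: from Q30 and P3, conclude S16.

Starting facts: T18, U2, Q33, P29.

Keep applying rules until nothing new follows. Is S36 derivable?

Yes

T18, P29, and U2 hold, so W15 follows (R5).
W15 holds, so V14 follows (R2).
From V14, R3 gives S36.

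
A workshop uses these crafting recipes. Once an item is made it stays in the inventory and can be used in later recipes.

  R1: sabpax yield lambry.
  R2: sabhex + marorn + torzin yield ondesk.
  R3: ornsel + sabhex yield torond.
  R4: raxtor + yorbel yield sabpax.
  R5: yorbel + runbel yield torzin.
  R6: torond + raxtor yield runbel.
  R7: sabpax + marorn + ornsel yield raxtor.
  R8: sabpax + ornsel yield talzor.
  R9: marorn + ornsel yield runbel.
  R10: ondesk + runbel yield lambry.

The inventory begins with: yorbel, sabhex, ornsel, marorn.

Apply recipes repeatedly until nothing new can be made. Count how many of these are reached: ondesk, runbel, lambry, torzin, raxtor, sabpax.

marorn + ornsel → runbel (R9).
Using R5, yorbel and runbel make torzin.
Using R2, sabhex, marorn, and torzin make ondesk.
ondesk + runbel → lambry (R10).
ondesk: reached.
runbel: reached.
lambry: reached.
torzin: reached.
raxtor would need sabpax, marorn, and ornsel (R7), but sabpax is never obtained.
sabpax would need raxtor and yorbel (R4), but raxtor is never obtained.
Reached: ondesk, runbel, lambry, and torzin — 4 of the 6.

4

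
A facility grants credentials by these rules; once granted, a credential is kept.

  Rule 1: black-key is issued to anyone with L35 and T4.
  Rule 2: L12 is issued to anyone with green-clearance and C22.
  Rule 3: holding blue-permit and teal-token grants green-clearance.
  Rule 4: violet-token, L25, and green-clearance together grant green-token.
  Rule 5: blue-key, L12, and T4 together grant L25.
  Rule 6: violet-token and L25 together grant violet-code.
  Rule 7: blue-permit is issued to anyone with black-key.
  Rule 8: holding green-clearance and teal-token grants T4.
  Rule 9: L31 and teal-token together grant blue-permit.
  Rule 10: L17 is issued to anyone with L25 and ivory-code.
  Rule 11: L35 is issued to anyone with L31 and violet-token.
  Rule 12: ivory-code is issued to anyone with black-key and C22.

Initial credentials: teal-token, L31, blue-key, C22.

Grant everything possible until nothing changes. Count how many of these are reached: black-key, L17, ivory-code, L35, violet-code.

0

black-key would need L35 and T4 (Rule 1), but L35 is never granted.
L17 would need L25 and ivory-code (Rule 10), but ivory-code is never granted.
ivory-code would need black-key and C22 (Rule 12), but black-key is never granted.
L35 would need L31 and violet-token (Rule 11), but violet-token is never granted.
violet-code would need violet-token and L25 (Rule 6), but violet-token is never granted.
None of the 5 are reached.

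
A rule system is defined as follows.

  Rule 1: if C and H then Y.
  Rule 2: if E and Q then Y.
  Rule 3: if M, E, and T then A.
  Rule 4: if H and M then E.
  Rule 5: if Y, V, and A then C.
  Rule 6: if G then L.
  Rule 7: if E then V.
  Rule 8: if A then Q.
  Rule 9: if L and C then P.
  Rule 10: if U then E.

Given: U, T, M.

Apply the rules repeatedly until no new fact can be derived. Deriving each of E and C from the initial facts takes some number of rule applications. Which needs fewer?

E: From U, Rule 10 gives E. [1 rule application]
C: From U, Rule 10 gives E. From M, E, and T, Rule 3 gives A. From E, Rule 7 gives V. A holds, so Q follows (Rule 8). From E and Q, Rule 2 gives Y. From Y, V, and A, Rule 5 gives C. [6 rule applications]
E needs fewer.

E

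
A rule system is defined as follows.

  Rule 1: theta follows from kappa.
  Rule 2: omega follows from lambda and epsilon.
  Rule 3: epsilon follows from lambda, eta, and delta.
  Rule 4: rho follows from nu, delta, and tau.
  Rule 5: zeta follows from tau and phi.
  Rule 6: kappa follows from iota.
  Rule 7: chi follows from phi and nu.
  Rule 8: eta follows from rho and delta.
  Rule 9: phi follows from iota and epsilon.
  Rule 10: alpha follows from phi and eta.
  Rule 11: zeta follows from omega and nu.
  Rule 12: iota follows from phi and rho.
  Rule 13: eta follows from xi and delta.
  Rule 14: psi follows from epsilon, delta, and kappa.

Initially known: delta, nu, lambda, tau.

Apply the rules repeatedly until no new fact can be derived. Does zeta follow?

Yes

From nu, delta, and tau, Rule 4 gives rho.
From rho and delta, Rule 8 gives eta.
lambda, eta, and delta hold, so epsilon follows (Rule 3).
lambda and epsilon hold, so omega follows (Rule 2).
From omega and nu, Rule 11 gives zeta.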